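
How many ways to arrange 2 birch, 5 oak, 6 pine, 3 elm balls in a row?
16! / (2! × 5! × 6! × 3!) = 20180160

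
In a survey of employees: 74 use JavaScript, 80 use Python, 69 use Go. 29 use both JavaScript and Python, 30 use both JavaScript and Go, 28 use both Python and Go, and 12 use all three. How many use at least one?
|A∪B∪C| = 74+80+69-29-30-28+12 = 148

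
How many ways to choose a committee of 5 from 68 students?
C(68,5) = 68!/(5!×63!) = 10424128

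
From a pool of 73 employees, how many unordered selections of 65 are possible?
C(73,65) = 73!/(65!×8!) = 13442126049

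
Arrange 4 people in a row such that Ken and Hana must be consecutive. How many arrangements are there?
Treat the 2 as one block: (4-2+1)! × 2! = 6 × 2 = 12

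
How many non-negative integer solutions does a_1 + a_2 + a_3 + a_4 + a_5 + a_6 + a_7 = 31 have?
C(31+7-1, 7-1) = C(37, 6) = 2324784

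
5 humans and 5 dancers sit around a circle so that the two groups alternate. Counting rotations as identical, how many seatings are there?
Fix one of the humans: (5-1)! ways for the remaining humans, × 5! ways for the dancers = 24 × 120 = 2880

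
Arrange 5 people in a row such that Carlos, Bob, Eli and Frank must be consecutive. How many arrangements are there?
Treat the 4 as one block: (5-4+1)! × 4! = 2 × 24 = 48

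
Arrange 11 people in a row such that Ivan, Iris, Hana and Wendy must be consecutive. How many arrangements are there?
Treat the 4 as one block: (11-4+1)! × 4! = 40320 × 24 = 967680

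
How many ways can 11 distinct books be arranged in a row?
11! = 39916800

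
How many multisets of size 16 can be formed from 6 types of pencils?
C(16+6-1, 6-1) = C(21, 5) = 20349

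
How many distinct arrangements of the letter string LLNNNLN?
7! / (4! × 3!) = 35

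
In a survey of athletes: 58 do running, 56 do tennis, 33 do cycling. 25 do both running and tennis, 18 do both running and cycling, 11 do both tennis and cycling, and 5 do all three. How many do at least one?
|A∪B∪C| = 58+56+33-25-18-11+5 = 98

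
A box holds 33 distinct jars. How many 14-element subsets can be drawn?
C(33,14) = 33!/(14!×19!) = 818809200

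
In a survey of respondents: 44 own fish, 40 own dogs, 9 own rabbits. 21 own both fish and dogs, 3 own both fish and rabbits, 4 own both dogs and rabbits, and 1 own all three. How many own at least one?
|A∪B∪C| = 44+40+9-21-3-4+1 = 66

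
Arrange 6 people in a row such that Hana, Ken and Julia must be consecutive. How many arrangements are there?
Treat the 3 as one block: (6-3+1)! × 3! = 24 × 6 = 144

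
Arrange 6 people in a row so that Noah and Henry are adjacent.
Treat as block: (6-1)! × 2! = 120 × 2 = 240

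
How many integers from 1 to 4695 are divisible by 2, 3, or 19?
⌊4695/2⌋+⌊4695/3⌋+⌊4695/19⌋ - ⌊4695/6⌋-⌊4695/38⌋-⌊4695/57⌋ + ⌊4695/114⌋ = 2347+1565+247 - 782-123-82 + 41 = 3213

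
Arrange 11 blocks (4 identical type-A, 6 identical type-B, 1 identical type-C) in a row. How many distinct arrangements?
11! / (4! × 6! × 1!) = 2310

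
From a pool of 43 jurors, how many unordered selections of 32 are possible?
C(43,32) = 43!/(32!×11!) = 5752004349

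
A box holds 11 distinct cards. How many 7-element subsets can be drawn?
C(11,7) = 11!/(7!×4!) = 330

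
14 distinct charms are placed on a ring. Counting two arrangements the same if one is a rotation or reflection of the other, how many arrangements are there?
(14-1)!/2 = 6227020800/2 = 3113510400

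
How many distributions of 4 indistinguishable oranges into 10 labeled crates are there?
C(4+10-1, 10-1) = C(13, 9) = 715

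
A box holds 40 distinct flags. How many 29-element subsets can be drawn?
C(40,29) = 40!/(29!×11!) = 2311801440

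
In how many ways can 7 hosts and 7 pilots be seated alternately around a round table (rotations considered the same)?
Fix one of the hosts: (7-1)! ways for the remaining hosts, × 7! ways for the pilots = 720 × 5040 = 3628800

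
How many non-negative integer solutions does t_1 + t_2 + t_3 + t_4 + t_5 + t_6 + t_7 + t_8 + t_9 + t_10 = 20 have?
C(20+10-1, 10-1) = C(29, 9) = 10015005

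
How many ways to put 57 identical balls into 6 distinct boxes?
C(57+6-1, 6-1) = C(62, 5) = 6471002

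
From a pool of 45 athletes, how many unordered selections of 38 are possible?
C(45,38) = 45!/(38!×7!) = 45379620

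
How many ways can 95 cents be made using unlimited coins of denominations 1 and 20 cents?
Coefficient of x^95 in 1/(1-x^1) · 1/(1-x^20). Use j coins of 20 for j = 0..⌊95/20⌋ = 4, the rest in 1s: 4 + 1 = 5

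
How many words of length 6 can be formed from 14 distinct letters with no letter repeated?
P(14,6) = 14!/(14-6)! = 2162160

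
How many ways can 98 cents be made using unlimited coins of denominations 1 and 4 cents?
Coefficient of x^98 in 1/(1-x^1) · 1/(1-x^4). Use j coins of 4 for j = 0..⌊98/4⌋ = 24, the rest in 1s: 24 + 1 = 25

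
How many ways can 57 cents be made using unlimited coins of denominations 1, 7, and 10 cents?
Coefficient of x^57 in 1/(1-x^1) · 1/(1-x^7) · 1/(1-x^10). Case on j = number of 10-cent coins (j = 0..5); remainder r = 57 - 10j is made from {1,7} in ⌊r/7⌋+1 ways. r = 57, 47, 37, 27, 17, 7 → 9 + 7 + 6 + 4 + 3 + 2 = 31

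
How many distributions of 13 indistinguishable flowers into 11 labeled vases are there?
C(13+11-1, 11-1) = C(23, 10) = 1144066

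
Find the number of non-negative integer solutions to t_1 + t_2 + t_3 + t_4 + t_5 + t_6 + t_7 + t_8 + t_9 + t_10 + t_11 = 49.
C(49+11-1, 11-1) = C(59, 10) = 62828356305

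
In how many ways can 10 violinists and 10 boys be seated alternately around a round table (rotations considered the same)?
Fix one of the violinists: (10-1)! ways for the remaining violinists, × 10! ways for the boys = 362880 × 3628800 = 1316818944000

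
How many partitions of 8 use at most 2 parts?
By conjugation, equals partitions of 8 into parts ≤ 2. Let r_j(i) = number of partitions of i into parts ≤ j, for i = 0..8. r_1(i) = 1 for all i; r_j(i) = r_{j-1}(i) + r_j(i-j). Rows j = 2..2: ≤2: 1 1 2 2 3 3 4 4 5. r_2(8) = 5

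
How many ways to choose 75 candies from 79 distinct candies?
C(79,75) = 79!/(75!×4!) = 1502501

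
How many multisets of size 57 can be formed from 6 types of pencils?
C(57+6-1, 6-1) = C(62, 5) = 6471002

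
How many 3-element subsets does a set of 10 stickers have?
C(10,3) = 10!/(3!×7!) = 120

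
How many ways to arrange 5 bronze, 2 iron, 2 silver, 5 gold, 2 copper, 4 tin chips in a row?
20! / (5! × 2! × 2! × 5! × 2! × 4!) = 879955876800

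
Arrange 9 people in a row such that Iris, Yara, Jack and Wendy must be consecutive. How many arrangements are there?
Treat the 4 as one block: (9-4+1)! × 4! = 720 × 24 = 17280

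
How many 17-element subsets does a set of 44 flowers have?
C(44,17) = 44!/(17!×27!) = 686353797976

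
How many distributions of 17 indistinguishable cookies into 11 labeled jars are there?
C(17+11-1, 11-1) = C(27, 10) = 8436285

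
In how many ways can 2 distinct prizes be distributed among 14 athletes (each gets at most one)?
P(14,2) = 14!/(14-2)! = 182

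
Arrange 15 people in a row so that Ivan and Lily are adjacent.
Treat as block: (15-1)! × 2! = 87178291200 × 2 = 174356582400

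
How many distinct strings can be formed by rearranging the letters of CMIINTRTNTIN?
12! / (1! × 3! × 1! × 3! × 3! × 1!) = 2217600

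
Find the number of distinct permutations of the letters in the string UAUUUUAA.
8! / (5! × 3!) = 56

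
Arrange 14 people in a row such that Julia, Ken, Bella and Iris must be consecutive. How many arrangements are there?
Treat the 4 as one block: (14-4+1)! × 4! = 39916800 × 24 = 958003200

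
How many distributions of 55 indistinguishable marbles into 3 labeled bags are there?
C(55+3-1, 3-1) = C(57, 2) = 1596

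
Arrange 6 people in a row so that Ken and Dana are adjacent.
Treat as block: (6-1)! × 2! = 120 × 2 = 240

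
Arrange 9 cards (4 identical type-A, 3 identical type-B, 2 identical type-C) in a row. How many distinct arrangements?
9! / (4! × 3! × 2!) = 1260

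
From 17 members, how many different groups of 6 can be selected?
C(17,6) = 17!/(6!×11!) = 12376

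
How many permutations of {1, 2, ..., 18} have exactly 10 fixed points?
Choose the 10 fixed points C(18,10) = 43758, derange the rest: !8 = Σ_{j=0}^{8} (-1)^j·8!/j! = 40320 - 40320 + 20160 - 6720 + 1680 - 336 + 56 - 8 + 1 = 14833. Product = 43758 × 14833 = 649062414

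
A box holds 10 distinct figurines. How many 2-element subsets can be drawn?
C(10,2) = 10!/(2!×8!) = 45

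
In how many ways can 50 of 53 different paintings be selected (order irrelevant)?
C(53,50) = 53!/(50!×3!) = 23426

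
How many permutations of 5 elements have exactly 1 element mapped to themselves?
Choose the 1 fixed point C(5,1) = 5, derange the rest: !4 = Σ_{j=0}^{4} (-1)^j·4!/j! = 24 - 24 + 12 - 4 + 1 = 9. Product = 5 × 9 = 45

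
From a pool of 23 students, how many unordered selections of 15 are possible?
C(23,15) = 23!/(15!×8!) = 490314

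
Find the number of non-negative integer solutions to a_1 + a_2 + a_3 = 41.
C(41+3-1, 3-1) = C(43, 2) = 903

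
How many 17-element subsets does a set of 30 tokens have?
C(30,17) = 30!/(17!×13!) = 119759850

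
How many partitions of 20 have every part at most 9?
Let r_j(i) = number of partitions of i into parts ≤ j, for i = 0..20. r_1(i) = 1 for all i; r_j(i) = r_{j-1}(i) + r_j(i-j). Rows j = 2..9: ≤2: 1 1 2 2 3 3 4 4 5 5 6 6 7 7 8 8 9 9 10 10 11; ≤3: 1 1 2 3 4 5 7 8 10 12 14 16 19 21 24 27 30 33 37 40 44; ≤4: 1 1 2 3 5 6 9 11 15 18 23 27 34 39 47 54 64 72 84 94 108; ≤5: 1 1 2 3 5 7 10 13 18 23 30 37 47 57 70 84 101 119 141 164 192; ≤6: 1 1 2 3 5 7 11 14 20 26 35 44 58 71 90 110 136 163 199 235 282; ≤7: 1 1 2 3 5 7 11 15 21 28 38 49 65 82 105 131 164 201 248 300 364; ≤8: 1 1 2 3 5 7 11 15 22 29 40 52 70 89 116 146 186 230 288 352 434; ≤9: 1 1 2 3 5 7 11 15 22 30 41 54 73 94 123 157 201 252 318 393 488. r_9(20) = 488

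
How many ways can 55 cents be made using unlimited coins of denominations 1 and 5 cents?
Coefficient of x^55 in 1/(1-x^1) · 1/(1-x^5). Use j coins of 5 for j = 0..⌊55/5⌋ = 11, the rest in 1s: 11 + 1 = 12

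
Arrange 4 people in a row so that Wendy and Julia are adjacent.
Treat as block: (4-1)! × 2! = 6 × 2 = 12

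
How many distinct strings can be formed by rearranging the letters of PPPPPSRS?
8! / (5! × 2! × 1!) = 168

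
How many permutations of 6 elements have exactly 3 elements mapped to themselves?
Choose the 3 fixed points C(6,3) = 20, derange the rest: !3 = Σ_{j=0}^{3} (-1)^j·3!/j! = 6 - 6 + 3 - 1 = 2. Product = 20 × 2 = 40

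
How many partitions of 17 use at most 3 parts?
By conjugation, equals partitions of 17 into parts ≤ 3. Let r_j(i) = number of partitions of i into parts ≤ j, for i = 0..17. r_1(i) = 1 for all i; r_j(i) = r_{j-1}(i) + r_j(i-j). Rows j = 2..3: ≤2: 1 1 2 2 3 3 4 4 5 5 6 6 7 7 8 8 9 9; ≤3: 1 1 2 3 4 5 7 8 10 12 14 16 19 21 24 27 30 33. r_3(17) = 33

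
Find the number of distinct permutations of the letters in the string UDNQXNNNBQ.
10! / (1! × 1! × 2! × 1! × 1! × 4!) = 75600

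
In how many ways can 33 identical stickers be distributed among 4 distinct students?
C(33+4-1, 4-1) = C(36, 3) = 7140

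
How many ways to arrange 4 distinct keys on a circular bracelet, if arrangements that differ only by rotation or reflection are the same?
(4-1)!/2 = 6/2 = 3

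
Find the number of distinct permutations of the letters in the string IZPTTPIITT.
10! / (3! × 2! × 4! × 1!) = 12600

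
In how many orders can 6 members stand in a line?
6! = 720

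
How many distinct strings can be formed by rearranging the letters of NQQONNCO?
8! / (2! × 2! × 3! × 1!) = 1680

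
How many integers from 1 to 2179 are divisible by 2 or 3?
⌊2179/2⌋ + ⌊2179/3⌋ - ⌊2179/6⌋ = 1089 + 726 - 363 = 1452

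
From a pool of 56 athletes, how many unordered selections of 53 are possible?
C(56,53) = 56!/(53!×3!) = 27720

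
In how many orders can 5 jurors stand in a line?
5! = 120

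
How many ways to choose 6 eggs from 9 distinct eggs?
C(9,6) = 9!/(6!×3!) = 84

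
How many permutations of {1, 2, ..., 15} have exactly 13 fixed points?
Choose the 13 fixed points C(15,13) = 105, derange the rest: !2 = Σ_{j=0}^{2} (-1)^j·2!/j! = 2 - 2 + 1 = 1. Product = 105 × 1 = 105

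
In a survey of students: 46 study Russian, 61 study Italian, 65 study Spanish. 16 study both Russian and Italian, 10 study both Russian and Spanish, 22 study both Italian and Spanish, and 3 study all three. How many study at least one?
|A∪B∪C| = 46+61+65-16-10-22+3 = 127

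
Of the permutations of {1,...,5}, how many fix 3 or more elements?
Exactly j fixed points: C(5,j)·!(5-j); sum over j ≥ 3 (derangement numbers via !m = (m-1)·(!(m-1) + !(m-2)): !0..!2 = 1, 0, 1). Σ_{j=3}^{5} C(5,j)·!(5-j) = C(5,3)·!2 + C(5,4)·!1 + C(5,5)·!0 = 10·1 + 5·0 + 1·1 = 11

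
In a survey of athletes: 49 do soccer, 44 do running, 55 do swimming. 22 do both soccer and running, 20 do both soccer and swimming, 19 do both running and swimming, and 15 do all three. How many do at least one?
|A∪B∪C| = 49+44+55-22-20-19+15 = 102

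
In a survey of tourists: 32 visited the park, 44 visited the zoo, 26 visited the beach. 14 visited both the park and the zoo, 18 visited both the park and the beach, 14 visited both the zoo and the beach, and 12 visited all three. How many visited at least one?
|A∪B∪C| = 32+44+26-14-18-14+12 = 68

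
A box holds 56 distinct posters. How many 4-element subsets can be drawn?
C(56,4) = 56!/(4!×52!) = 367290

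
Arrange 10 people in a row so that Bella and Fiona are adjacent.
Treat as block: (10-1)! × 2! = 362880 × 2 = 725760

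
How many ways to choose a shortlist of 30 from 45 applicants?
C(45,30) = 45!/(30!×15!) = 344867425584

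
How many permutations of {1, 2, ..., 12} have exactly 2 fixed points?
Choose the 2 fixed points C(12,2) = 66, derange the rest: !10 = Σ_{j=0}^{10} (-1)^j·10!/j! = 3628800 - 3628800 + 1814400 - 604800 + 151200 - 30240 + 5040 - 720 + 90 - 10 + 1 = 1334961. Product = 66 × 1334961 = 88107426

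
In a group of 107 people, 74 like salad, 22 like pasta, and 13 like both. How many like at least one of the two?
|A∪B| = |A| + |B| - |A∩B| = 74 + 22 - 13 = 83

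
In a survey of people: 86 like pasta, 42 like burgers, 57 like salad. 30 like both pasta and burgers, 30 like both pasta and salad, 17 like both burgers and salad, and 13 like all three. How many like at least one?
|A∪B∪C| = 86+42+57-30-30-17+13 = 121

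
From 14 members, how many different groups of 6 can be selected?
C(14,6) = 14!/(6!×8!) = 3003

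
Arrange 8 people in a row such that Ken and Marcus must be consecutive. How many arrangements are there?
Treat the 2 as one block: (8-2+1)! × 2! = 5040 × 2 = 10080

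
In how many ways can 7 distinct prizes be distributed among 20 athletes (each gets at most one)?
P(20,7) = 20!/(20-7)! = 390700800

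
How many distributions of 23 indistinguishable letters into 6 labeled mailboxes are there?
C(23+6-1, 6-1) = C(28, 5) = 98280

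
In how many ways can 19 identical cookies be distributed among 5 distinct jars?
C(19+5-1, 5-1) = C(23, 4) = 8855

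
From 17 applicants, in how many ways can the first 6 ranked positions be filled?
P(17,6) = 17!/(17-6)! = 8910720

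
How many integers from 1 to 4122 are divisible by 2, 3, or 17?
⌊4122/2⌋+⌊4122/3⌋+⌊4122/17⌋ - ⌊4122/6⌋-⌊4122/34⌋-⌊4122/51⌋ + ⌊4122/102⌋ = 2061+1374+242 - 687-121-80 + 40 = 2829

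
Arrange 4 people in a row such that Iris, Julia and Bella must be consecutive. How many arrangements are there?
Treat the 3 as one block: (4-3+1)! × 3! = 2 × 6 = 12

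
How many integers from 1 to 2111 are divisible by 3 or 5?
⌊2111/3⌋ + ⌊2111/5⌋ - ⌊2111/15⌋ = 703 + 422 - 140 = 985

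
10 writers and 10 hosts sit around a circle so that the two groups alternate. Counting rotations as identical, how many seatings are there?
Fix one of the writers: (10-1)! ways for the remaining writers, × 10! ways for the hosts = 362880 × 3628800 = 1316818944000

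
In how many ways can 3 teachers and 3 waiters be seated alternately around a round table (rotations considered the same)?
Fix one of the teachers: (3-1)! ways for the remaining teachers, × 3! ways for the waiters = 2 × 6 = 12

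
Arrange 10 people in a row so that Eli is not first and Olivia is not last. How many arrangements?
By inclusion-exclusion: 10! - 2×(10-1)! + (10-2)! = 3628800 - 725760 + 40320 = 2943360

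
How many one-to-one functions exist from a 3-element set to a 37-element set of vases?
P(37,3) = 37!/(37-3)! = 46620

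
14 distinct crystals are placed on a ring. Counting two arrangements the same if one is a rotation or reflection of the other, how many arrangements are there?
(14-1)!/2 = 6227020800/2 = 3113510400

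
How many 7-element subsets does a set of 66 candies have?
C(66,7) = 66!/(7!×59!) = 778789440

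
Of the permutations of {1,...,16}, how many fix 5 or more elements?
Exactly j fixed points: C(16,j)·!(16-j); sum over j ≥ 5 (derangement numbers via !m = (m-1)·(!(m-1) + !(m-2)): !0..!11 = 1, 0, 1, 2, 9, 44, 265, 1854, 14833, 133496, 1334961, 14684570). Σ_{j=5}^{16} C(16,j)·!(16-j) = C(16,5)·!11 + C(16,6)·!10 + C(16,7)·!9 + C(16,8)·!8 + C(16,9)·!7 + C(16,10)·!6 + C(16,11)·!5 + C(16,12)·!4 + C(16,13)·!3 + C(16,14)·!2 + C(16,15)·!1 + C(16,16)·!0 = 4368·14684570 + 8008·1334961 + 11440·133496 + 12870·14833 + 11440·1854 + 8008·265 + 4368·44 + 1820·9 + 560·2 + 120·1 + 16·0 + 1·1 = 76574206091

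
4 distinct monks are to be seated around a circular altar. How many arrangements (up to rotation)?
Circular: fix one position, arrange the rest. (4-1)! = 6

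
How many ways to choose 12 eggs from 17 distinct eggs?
C(17,12) = 17!/(12!×5!) = 6188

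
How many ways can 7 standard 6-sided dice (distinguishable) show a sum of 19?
Coefficient of x^19 in (x + x² + ... + x^6)^7. By inclusion-exclusion on dice exceeding 6: Σ_j (-1)^j C(7,j)·C(19-1-6j, 6) = C(7,0)·C(18,6) - C(7,1)·C(12,6) + C(7,2)·C(6,6) = 1·18564 - 7·924 + 21·1 = 12117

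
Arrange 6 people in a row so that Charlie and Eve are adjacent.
Treat as block: (6-1)! × 2! = 120 × 2 = 240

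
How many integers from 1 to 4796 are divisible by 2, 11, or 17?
⌊4796/2⌋+⌊4796/11⌋+⌊4796/17⌋ - ⌊4796/22⌋-⌊4796/34⌋-⌊4796/187⌋ + ⌊4796/374⌋ = 2398+436+282 - 218-141-25 + 12 = 2744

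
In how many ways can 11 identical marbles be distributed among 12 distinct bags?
C(11+12-1, 12-1) = C(22, 11) = 705432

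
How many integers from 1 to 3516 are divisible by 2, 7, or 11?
⌊3516/2⌋+⌊3516/7⌋+⌊3516/11⌋ - ⌊3516/14⌋-⌊3516/22⌋-⌊3516/77⌋ + ⌊3516/154⌋ = 1758+502+319 - 251-159-45 + 22 = 2146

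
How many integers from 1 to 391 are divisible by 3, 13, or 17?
⌊391/3⌋+⌊391/13⌋+⌊391/17⌋ - ⌊391/39⌋-⌊391/51⌋-⌊391/221⌋ + ⌊391/663⌋ = 130+30+23 - 10-7-1 + 0 = 165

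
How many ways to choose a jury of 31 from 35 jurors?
C(35,31) = 35!/(31!×4!) = 52360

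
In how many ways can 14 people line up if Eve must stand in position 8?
Fix one position: (14-1)! = 6227020800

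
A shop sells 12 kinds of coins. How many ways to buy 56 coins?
C(56+12-1, 12-1) = C(67, 11) = 1285063345176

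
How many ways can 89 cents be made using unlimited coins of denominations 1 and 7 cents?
Coefficient of x^89 in 1/(1-x^1) · 1/(1-x^7). Use j coins of 7 for j = 0..⌊89/7⌋ = 12, the rest in 1s: 12 + 1 = 13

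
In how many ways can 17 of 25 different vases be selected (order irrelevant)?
C(25,17) = 25!/(17!×8!) = 1081575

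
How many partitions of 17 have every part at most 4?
Let r_j(i) = number of partitions of i into parts ≤ j, for i = 0..17. r_1(i) = 1 for all i; r_j(i) = r_{j-1}(i) + r_j(i-j). Rows j = 2..4: ≤2: 1 1 2 2 3 3 4 4 5 5 6 6 7 7 8 8 9 9; ≤3: 1 1 2 3 4 5 7 8 10 12 14 16 19 21 24 27 30 33; ≤4: 1 1 2 3 5 6 9 11 15 18 23 27 34 39 47 54 64 72. r_4(17) = 72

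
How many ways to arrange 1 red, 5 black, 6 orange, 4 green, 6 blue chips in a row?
22! / (1! × 5! × 6! × 4! × 6!) = 752851139040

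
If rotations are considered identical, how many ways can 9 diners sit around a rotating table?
Circular: fix one position, arrange the rest. (9-1)! = 40320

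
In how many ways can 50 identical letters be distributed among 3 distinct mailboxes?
C(50+3-1, 3-1) = C(52, 2) = 1326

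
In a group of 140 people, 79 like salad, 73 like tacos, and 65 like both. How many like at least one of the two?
|A∪B| = |A| + |B| - |A∩B| = 79 + 73 - 65 = 87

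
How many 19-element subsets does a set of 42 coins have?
C(42,19) = 42!/(19!×23!) = 446775310800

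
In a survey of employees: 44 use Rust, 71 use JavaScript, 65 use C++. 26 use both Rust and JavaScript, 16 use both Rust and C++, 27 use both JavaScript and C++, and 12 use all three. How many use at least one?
|A∪B∪C| = 44+71+65-26-16-27+12 = 123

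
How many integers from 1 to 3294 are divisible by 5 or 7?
⌊3294/5⌋ + ⌊3294/7⌋ - ⌊3294/35⌋ = 658 + 470 - 94 = 1034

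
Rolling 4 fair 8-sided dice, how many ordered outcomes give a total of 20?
Coefficient of x^20 in (x + x² + ... + x^8)^4. By inclusion-exclusion on dice exceeding 8: Σ_j (-1)^j C(4,j)·C(20-1-8j, 3) = C(4,0)·C(19,3) - C(4,1)·C(11,3) + C(4,2)·C(3,3) = 1·969 - 4·165 + 6·1 = 315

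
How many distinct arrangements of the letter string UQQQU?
5! / (3! × 2!) = 10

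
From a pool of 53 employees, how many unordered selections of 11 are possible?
C(53,11) = 53!/(11!×42!) = 76223753060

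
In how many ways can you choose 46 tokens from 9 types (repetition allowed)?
C(46+9-1, 9-1) = C(54, 8) = 1040465790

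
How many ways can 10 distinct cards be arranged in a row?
10! = 3628800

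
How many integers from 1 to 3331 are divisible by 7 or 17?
⌊3331/7⌋ + ⌊3331/17⌋ - ⌊3331/119⌋ = 475 + 195 - 27 = 643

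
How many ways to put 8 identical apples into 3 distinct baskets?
C(8+3-1, 3-1) = C(10, 2) = 45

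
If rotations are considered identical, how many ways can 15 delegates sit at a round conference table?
Circular: fix one position, arrange the rest. (15-1)! = 87178291200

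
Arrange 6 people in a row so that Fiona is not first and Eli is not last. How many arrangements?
By inclusion-exclusion: 6! - 2×(6-1)! + (6-2)! = 720 - 240 + 24 = 504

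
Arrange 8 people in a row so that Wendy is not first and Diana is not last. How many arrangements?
By inclusion-exclusion: 8! - 2×(8-1)! + (8-2)! = 40320 - 10080 + 720 = 30960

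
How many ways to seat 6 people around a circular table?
Circular: fix one position, arrange the rest. (6-1)! = 120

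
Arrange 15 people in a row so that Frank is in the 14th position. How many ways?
Fix one position: (15-1)! = 87178291200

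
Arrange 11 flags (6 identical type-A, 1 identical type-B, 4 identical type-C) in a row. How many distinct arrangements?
11! / (6! × 1! × 4!) = 2310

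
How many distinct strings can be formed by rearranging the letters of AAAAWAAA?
8! / (1! × 7!) = 8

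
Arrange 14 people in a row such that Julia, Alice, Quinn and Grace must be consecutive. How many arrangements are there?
Treat the 4 as one block: (14-4+1)! × 4! = 39916800 × 24 = 958003200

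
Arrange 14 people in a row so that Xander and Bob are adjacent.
Treat as block: (14-1)! × 2! = 6227020800 × 2 = 12454041600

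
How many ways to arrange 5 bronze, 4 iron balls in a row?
9! / (5! × 4!) = 126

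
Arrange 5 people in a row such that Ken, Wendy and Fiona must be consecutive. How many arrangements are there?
Treat the 3 as one block: (5-3+1)! × 3! = 6 × 6 = 36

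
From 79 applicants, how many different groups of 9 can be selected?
C(79,9) = 79!/(9!×70!) = 205811513765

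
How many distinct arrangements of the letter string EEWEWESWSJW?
11! / (4! × 4! × 2! × 1!) = 34650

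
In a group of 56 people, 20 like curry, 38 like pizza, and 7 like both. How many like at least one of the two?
|A∪B| = |A| + |B| - |A∩B| = 20 + 38 - 7 = 51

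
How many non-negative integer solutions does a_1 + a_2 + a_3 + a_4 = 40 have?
C(40+4-1, 4-1) = C(43, 3) = 12341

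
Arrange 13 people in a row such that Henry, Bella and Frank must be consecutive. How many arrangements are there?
Treat the 3 as one block: (13-3+1)! × 3! = 39916800 × 6 = 239500800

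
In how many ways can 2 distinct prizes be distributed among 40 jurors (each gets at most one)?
P(40,2) = 40!/(40-2)! = 1560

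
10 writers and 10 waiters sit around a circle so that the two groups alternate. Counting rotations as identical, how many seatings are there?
Fix one of the writers: (10-1)! ways for the remaining writers, × 10! ways for the waiters = 362880 × 3628800 = 1316818944000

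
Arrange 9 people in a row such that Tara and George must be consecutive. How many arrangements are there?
Treat the 2 as one block: (9-2+1)! × 2! = 40320 × 2 = 80640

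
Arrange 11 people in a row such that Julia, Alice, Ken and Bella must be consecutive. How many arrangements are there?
Treat the 4 as one block: (11-4+1)! × 4! = 40320 × 24 = 967680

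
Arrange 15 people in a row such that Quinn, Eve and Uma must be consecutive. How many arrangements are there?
Treat the 3 as one block: (15-3+1)! × 3! = 6227020800 × 6 = 37362124800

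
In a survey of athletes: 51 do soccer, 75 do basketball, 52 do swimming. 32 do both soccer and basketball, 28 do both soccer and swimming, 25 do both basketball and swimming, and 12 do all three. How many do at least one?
|A∪B∪C| = 51+75+52-32-28-25+12 = 105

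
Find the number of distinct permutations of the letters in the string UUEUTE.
6! / (1! × 3! × 2!) = 60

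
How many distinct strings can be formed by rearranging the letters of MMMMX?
5! / (4! × 1!) = 5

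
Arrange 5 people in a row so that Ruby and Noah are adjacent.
Treat as block: (5-1)! × 2! = 24 × 2 = 48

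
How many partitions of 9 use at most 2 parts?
By conjugation, equals partitions of 9 into parts ≤ 2. Let r_j(i) = number of partitions of i into parts ≤ j, for i = 0..9. r_1(i) = 1 for all i; r_j(i) = r_{j-1}(i) + r_j(i-j). Rows j = 2..2: ≤2: 1 1 2 2 3 3 4 4 5 5. r_2(9) = 5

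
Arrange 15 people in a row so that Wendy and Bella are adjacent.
Treat as block: (15-1)! × 2! = 87178291200 × 2 = 174356582400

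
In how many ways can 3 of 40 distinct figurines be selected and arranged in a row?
P(40,3) = 40!/(40-3)! = 59280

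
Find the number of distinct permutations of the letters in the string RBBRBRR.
7! / (3! × 4!) = 35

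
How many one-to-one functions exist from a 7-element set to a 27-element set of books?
P(27,7) = 27!/(27-7)! = 4475671200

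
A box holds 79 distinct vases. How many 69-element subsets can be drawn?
C(79,69) = 79!/(69!×10!) = 1440680596355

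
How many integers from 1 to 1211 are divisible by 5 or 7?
⌊1211/5⌋ + ⌊1211/7⌋ - ⌊1211/35⌋ = 242 + 173 - 34 = 381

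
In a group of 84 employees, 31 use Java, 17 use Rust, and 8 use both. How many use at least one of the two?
|A∪B| = |A| + |B| - |A∩B| = 31 + 17 - 8 = 40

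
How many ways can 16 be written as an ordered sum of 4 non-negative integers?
C(16+4-1, 4-1) = C(19, 3) = 969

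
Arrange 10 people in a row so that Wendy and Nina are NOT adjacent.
Total - adjacent = 10! - (10-1)!×2 = 3628800 - 725760 = 2903040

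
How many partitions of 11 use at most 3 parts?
By conjugation, equals partitions of 11 into parts ≤ 3. Let r_j(i) = number of partitions of i into parts ≤ j, for i = 0..11. r_1(i) = 1 for all i; r_j(i) = r_{j-1}(i) + r_j(i-j). Rows j = 2..3: ≤2: 1 1 2 2 3 3 4 4 5 5 6 6; ≤3: 1 1 2 3 4 5 7 8 10 12 14 16. r_3(11) = 16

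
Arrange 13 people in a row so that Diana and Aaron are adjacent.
Treat as block: (13-1)! × 2! = 479001600 × 2 = 958003200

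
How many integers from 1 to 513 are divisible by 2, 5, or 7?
⌊513/2⌋+⌊513/5⌋+⌊513/7⌋ - ⌊513/10⌋-⌊513/14⌋-⌊513/35⌋ + ⌊513/70⌋ = 256+102+73 - 51-36-14 + 7 = 337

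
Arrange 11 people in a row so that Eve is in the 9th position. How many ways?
Fix one position: (11-1)! = 3628800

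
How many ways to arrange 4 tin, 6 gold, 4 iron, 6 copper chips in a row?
20! / (4! × 6! × 4! × 6!) = 8147739600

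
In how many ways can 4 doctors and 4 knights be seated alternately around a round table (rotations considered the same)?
Fix one of the doctors: (4-1)! ways for the remaining doctors, × 4! ways for the knights = 6 × 24 = 144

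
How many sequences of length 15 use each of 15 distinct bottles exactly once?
15! = 1307674368000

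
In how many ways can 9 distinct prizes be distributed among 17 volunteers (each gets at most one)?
P(17,9) = 17!/(17-9)! = 8821612800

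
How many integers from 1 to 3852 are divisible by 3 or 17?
⌊3852/3⌋ + ⌊3852/17⌋ - ⌊3852/51⌋ = 1284 + 226 - 75 = 1435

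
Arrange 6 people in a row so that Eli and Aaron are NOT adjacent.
Total - adjacent = 6! - (6-1)!×2 = 720 - 240 = 480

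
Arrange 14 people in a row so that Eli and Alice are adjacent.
Treat as block: (14-1)! × 2! = 6227020800 × 2 = 12454041600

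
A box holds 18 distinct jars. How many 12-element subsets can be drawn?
C(18,12) = 18!/(12!×6!) = 18564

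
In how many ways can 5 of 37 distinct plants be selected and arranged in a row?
P(37,5) = 37!/(37-5)! = 52307640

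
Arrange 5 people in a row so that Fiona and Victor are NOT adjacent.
Total - adjacent = 5! - (5-1)!×2 = 120 - 48 = 72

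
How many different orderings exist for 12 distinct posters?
12! = 479001600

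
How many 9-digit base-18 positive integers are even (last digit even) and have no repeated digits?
Last∈{0,2,4,6,8,10,12,14,16}. Last=0: 980179200. Last nonzero: 8×16×P(16,7) = 7380172800. Total = 8360352000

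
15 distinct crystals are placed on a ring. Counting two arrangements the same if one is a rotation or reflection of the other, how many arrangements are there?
(15-1)!/2 = 87178291200/2 = 43589145600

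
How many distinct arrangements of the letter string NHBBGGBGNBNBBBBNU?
17! / (1! × 4! × 8! × 3! × 1!) = 61261200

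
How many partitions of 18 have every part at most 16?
Let r_j(i) = number of partitions of i into parts ≤ j, for i = 0..18. r_1(i) = 1 for all i; r_j(i) = r_{j-1}(i) + r_j(i-j). Rows j = 2..16: ≤2: 1 1 2 2 3 3 4 4 5 5 6 6 7 7 8 8 9 9 10; ≤3: 1 1 2 3 4 5 7 8 10 12 14 16 19 21 24 27 30 33 37; ≤4: 1 1 2 3 5 6 9 11 15 18 23 27 34 39 47 54 64 72 84; ≤5: 1 1 2 3 5 7 10 13 18 23 30 37 47 57 70 84 101 119 141; ≤6: 1 1 2 3 5 7 11 14 20 26 35 44 58 71 90 110 136 163 199; ≤7: 1 1 2 3 5 7 11 15 21 28 38 49 65 82 105 131 164 201 248; ≤8: 1 1 2 3 5 7 11 15 22 29 40 52 70 89 116 146 186 230 288; ≤9: 1 1 2 3 5 7 11 15 22 30 41 54 73 94 123 157 201 252 318; ≤10: 1 1 2 3 5 7 11 15 22 30 42 55 75 97 128 164 212 267 340; ≤11: 1 1 2 3 5 7 11 15 22 30 42 56 76 99 131 169 219 278 355; ≤12: 1 1 2 3 5 7 11 15 22 30 42 56 77 100 133 172 224 285 366; ≤13: 1 1 2 3 5 7 11 15 22 30 42 56 77 101 134 174 227 290 373; ≤14: 1 1 2 3 5 7 11 15 22 30 42 56 77 101 135 175 229 293 378; ≤15: 1 1 2 3 5 7 11 15 22 30 42 56 77 101 135 176 230 295 381; ≤16: 1 1 2 3 5 7 11 15 22 30 42 56 77 101 135 176 231 296 383. r_16(18) = 383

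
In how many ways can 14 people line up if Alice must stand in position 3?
Fix one position: (14-1)! = 6227020800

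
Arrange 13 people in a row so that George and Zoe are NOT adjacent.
Total - adjacent = 13! - (13-1)!×2 = 6227020800 - 958003200 = 5269017600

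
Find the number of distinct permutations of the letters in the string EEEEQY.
6! / (1! × 1! × 4!) = 30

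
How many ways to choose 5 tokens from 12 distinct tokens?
C(12,5) = 12!/(5!×7!) = 792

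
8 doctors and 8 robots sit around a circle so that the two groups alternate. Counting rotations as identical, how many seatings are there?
Fix one of the doctors: (8-1)! ways for the remaining doctors, × 8! ways for the robots = 5040 × 40320 = 203212800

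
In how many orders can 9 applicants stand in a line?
9! = 362880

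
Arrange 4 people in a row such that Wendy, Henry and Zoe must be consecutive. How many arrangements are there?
Treat the 3 as one block: (4-3+1)! × 3! = 2 × 6 = 12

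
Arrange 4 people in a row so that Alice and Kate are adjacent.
Treat as block: (4-1)! × 2! = 6 × 2 = 12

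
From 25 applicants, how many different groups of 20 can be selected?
C(25,20) = 25!/(20!×5!) = 53130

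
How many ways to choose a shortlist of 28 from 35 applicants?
C(35,28) = 35!/(28!×7!) = 6724520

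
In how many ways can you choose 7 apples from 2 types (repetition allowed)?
C(7+2-1, 2-1) = C(8, 1) = 8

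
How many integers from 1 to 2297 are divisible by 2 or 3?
⌊2297/2⌋ + ⌊2297/3⌋ - ⌊2297/6⌋ = 1148 + 765 - 382 = 1531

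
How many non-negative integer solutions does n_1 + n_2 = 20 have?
C(20+2-1, 2-1) = C(21, 1) = 21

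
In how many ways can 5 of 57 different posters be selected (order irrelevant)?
C(57,5) = 57!/(5!×52!) = 4187106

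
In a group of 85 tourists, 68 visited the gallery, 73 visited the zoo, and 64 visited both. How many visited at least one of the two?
|A∪B| = |A| + |B| - |A∩B| = 68 + 73 - 64 = 77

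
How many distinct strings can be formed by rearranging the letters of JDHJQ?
5! / (1! × 1! × 1! × 2!) = 60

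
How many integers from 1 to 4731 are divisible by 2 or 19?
⌊4731/2⌋ + ⌊4731/19⌋ - ⌊4731/38⌋ = 2365 + 249 - 124 = 2490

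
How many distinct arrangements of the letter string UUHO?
4! / (1! × 1! × 2!) = 12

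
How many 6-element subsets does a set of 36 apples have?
C(36,6) = 36!/(6!×30!) = 1947792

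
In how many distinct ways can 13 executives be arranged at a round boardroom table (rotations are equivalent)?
Circular: fix one position, arrange the rest. (13-1)! = 479001600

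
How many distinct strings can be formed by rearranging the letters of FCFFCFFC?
8! / (3! × 5!) = 56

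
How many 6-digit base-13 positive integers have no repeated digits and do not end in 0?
Last digit: 12 nonzero choices. First digit: 11 (nonzero, ≠last). Middle 4: P(11,4) = 7920. Total = 1045440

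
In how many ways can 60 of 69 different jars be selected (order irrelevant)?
C(69,60) = 69!/(60!×9!) = 56672074888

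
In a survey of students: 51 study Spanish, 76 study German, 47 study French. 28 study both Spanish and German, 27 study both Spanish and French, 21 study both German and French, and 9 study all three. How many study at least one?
|A∪B∪C| = 51+76+47-28-27-21+9 = 107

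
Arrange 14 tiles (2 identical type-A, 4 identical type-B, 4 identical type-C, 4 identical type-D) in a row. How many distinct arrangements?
14! / (2! × 4! × 4! × 4!) = 3153150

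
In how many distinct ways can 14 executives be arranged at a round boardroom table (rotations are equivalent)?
Circular: fix one position, arrange the rest. (14-1)! = 6227020800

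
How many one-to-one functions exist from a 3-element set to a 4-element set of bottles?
P(4,3) = 4!/(4-3)! = 24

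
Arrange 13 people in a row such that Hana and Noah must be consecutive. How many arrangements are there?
Treat the 2 as one block: (13-2+1)! × 2! = 479001600 × 2 = 958003200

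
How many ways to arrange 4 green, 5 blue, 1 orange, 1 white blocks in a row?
11! / (4! × 5! × 1! × 1!) = 13860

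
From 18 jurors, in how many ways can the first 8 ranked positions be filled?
P(18,8) = 18!/(18-8)! = 1764322560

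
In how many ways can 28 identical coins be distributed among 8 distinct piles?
C(28+8-1, 8-1) = C(35, 7) = 6724520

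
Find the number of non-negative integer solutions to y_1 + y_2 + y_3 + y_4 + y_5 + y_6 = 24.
C(24+6-1, 6-1) = C(29, 5) = 118755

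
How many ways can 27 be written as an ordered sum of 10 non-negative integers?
C(27+10-1, 10-1) = C(36, 9) = 94143280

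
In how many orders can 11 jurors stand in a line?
11! = 39916800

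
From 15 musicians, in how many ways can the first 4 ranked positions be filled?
P(15,4) = 15!/(15-4)! = 32760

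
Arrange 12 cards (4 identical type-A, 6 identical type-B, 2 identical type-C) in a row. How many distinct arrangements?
12! / (4! × 6! × 2!) = 13860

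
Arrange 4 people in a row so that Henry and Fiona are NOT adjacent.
Total - adjacent = 4! - (4-1)!×2 = 24 - 12 = 12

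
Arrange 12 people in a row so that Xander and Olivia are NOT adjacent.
Total - adjacent = 12! - (12-1)!×2 = 479001600 - 79833600 = 399168000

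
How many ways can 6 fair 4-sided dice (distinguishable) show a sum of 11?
Coefficient of x^11 in (x + x² + ... + x^4)^6. By inclusion-exclusion on dice exceeding 4: Σ_j (-1)^j C(6,j)·C(11-1-4j, 5) = C(6,0)·C(10,5) - C(6,1)·C(6,5) = 1·252 - 6·6 = 216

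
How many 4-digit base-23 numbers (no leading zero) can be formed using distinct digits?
First digit: 22 choices (nonzero). Then descending: 22 × 22 × 21 × 20 = 203280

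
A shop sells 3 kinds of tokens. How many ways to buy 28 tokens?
C(28+3-1, 3-1) = C(30, 2) = 435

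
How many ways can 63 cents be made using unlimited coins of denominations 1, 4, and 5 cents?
Coefficient of x^63 in 1/(1-x^1) · 1/(1-x^4) · 1/(1-x^5). Case on j = number of 5-cent coins (j = 0..12); remainder r = 63 - 5j is made from {1,4} in ⌊r/4⌋+1 ways. r = 63, 58, 53, 48, 43, 38, 33, 28, 23, 18, 13, 8, 3 → 16 + 15 + 14 + 13 + 11 + 10 + 9 + 8 + 6 + 5 + 4 + 3 + 1 = 115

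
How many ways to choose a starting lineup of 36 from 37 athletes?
C(37,36) = 37!/(36!×1!) = 37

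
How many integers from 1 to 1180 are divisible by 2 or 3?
⌊1180/2⌋ + ⌊1180/3⌋ - ⌊1180/6⌋ = 590 + 393 - 196 = 787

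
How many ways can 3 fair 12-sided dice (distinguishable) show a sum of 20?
Coefficient of x^20 in (x + x² + ... + x^12)^3. By inclusion-exclusion on dice exceeding 12: Σ_j (-1)^j C(3,j)·C(20-1-12j, 2) = C(3,0)·C(19,2) - C(3,1)·C(7,2) = 1·171 - 3·21 = 108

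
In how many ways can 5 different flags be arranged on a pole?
5! = 120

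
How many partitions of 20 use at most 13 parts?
By conjugation, equals partitions of 20 into parts ≤ 13. Let r_j(i) = number of partitions of i into parts ≤ j, for i = 0..20. r_1(i) = 1 for all i; r_j(i) = r_{j-1}(i) + r_j(i-j). Rows j = 2..13: ≤2: 1 1 2 2 3 3 4 4 5 5 6 6 7 7 8 8 9 9 10 10 11; ≤3: 1 1 2 3 4 5 7 8 10 12 14 16 19 21 24 27 30 33 37 40 44; ≤4: 1 1 2 3 5 6 9 11 15 18 23 27 34 39 47 54 64 72 84 94 108; ≤5: 1 1 2 3 5 7 10 13 18 23 30 37 47 57 70 84 101 119 141 164 192; ≤6: 1 1 2 3 5 7 11 14 20 26 35 44 58 71 90 110 136 163 199 235 282; ≤7: 1 1 2 3 5 7 11 15 21 28 38 49 65 82 105 131 164 201 248 300 364; ≤8: 1 1 2 3 5 7 11 15 22 29 40 52 70 89 116 146 186 230 288 352 434; ≤9: 1 1 2 3 5 7 11 15 22 30 41 54 73 94 123 157 201 252 318 393 488; ≤10: 1 1 2 3 5 7 11 15 22 30 42 55 75 97 128 164 212 267 340 423 530; ≤11: 1 1 2 3 5 7 11 15 22 30 42 56 76 99 131 169 219 278 355 445 560; ≤12: 1 1 2 3 5 7 11 15 22 30 42 56 77 100 133 172 224 285 366 460 582; ≤13: 1 1 2 3 5 7 11 15 22 30 42 56 77 101 134 174 227 290 373 471 597. r_13(20) = 597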